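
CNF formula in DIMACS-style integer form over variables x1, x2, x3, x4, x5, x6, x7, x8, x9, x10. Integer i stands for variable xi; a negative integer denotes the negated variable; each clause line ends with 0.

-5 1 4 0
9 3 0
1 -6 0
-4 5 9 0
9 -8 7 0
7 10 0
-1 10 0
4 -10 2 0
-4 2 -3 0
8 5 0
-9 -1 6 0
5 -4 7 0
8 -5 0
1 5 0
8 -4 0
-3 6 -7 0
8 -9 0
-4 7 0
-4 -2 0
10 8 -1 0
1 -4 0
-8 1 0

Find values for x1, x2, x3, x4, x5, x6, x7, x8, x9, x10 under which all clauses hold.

x1=1  x2=1  x3=1  x4=0  x5=1  x6=1  x7=1  x8=1  x9=0  x10=1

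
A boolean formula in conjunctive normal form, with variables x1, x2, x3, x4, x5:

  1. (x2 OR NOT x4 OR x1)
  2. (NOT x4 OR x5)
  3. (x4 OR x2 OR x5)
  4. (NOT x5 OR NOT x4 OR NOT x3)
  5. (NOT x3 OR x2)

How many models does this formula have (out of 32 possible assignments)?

13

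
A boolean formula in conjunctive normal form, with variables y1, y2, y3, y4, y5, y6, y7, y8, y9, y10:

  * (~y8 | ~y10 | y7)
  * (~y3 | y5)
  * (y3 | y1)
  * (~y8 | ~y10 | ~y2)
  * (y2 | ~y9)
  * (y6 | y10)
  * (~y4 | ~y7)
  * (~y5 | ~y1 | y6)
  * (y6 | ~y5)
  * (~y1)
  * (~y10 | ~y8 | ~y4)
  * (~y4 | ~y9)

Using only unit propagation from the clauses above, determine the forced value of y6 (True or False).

Unit clause (~y1) sets y1 = False.
(y1 | y3): since y1 = False, the clause reduces to (y3). y3 = True.
From (y5 | ~y3) and y3 = True: y5 = True.
(y6 | ~y5): since y5 = True, the clause reduces to (y6). y6 = True.

True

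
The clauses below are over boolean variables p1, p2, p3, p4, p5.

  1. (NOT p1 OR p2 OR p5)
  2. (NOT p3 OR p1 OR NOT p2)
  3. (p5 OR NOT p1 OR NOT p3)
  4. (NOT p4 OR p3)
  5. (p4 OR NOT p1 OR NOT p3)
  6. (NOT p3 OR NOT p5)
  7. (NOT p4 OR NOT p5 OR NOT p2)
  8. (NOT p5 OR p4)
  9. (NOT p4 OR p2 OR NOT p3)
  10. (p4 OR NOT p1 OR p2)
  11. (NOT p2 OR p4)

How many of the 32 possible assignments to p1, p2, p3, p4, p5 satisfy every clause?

The models are:
  p1=F p2=F p3=F p4=F p5=F
  p1=F p2=F p3=T p4=F p5=F
That's 2 in total.

2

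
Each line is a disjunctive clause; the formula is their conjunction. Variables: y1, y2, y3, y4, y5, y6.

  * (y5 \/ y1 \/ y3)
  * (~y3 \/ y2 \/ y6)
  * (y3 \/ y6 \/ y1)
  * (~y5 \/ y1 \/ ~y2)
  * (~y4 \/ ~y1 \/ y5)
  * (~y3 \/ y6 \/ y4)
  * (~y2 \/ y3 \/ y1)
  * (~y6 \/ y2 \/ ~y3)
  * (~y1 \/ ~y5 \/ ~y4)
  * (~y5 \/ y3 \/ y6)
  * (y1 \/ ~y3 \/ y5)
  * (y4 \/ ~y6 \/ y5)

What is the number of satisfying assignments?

Split on y3, then y1.
  y3=T, y1=T: remaining (y2,y4,y5,y6) ∈ {(T,F,T,T)} — 1.
  y3=T, y1=F: a clause becomes empty — 0.
  y3=F, y1=T: remaining (y2,y4,y5,y6) ∈ {(F,F,F,F); (F,F,T,T); (T,F,F,F); (T,F,T,T)} — 4.
  y3=F, y1=F: remaining (y2,y4,y5,y6) ∈ {(F,F,T,T); (F,T,T,T)} — 2.
Total: 1 + 0 + 4 + 2 = 7.

7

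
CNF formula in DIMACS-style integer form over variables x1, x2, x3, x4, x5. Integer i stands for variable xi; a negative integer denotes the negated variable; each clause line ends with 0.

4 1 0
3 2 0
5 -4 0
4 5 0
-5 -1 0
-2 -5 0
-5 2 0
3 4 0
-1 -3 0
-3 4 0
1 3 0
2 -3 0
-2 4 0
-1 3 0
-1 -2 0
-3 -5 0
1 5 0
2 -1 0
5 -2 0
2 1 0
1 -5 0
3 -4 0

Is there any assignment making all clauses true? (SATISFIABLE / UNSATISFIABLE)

UNSATISFIABLE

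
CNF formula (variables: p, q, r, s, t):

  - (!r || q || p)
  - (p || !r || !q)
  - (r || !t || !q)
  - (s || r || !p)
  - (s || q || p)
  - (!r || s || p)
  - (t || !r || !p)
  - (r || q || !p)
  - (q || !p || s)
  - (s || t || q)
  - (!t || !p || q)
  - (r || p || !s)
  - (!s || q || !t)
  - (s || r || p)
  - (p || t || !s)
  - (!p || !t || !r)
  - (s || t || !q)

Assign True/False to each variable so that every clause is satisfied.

p=True, q=True, r=False, s=True, t=False

Check each clause:
  1. (p || q || !r) — p is true.
  2. (!q || !r || p) — p is true.
  3. (!t || !q || r) — !t is true.
  4. (!p || r || s) — s is true.
  5. (p || q || s) — p is true.
  6. (p || s || !r) — p is true.
  7. (t || !r || !p) — !r is true.
  8. (!p || q || r) — q is true.
  9. (!p || q || s) — q is true.
  10. (q || t || s) — q is true.
  11. (q || !t || !p) — q is true.
  12. (p || !s || r) — p is true.
  13. (!t || !s || q) — q is true.
  14. (s || p || r) — p is true.
  15. (t || p || !s) — p is true.
  16. (!r || !p || !t) — !t is true.
  17. (!q || t || s) — s is true.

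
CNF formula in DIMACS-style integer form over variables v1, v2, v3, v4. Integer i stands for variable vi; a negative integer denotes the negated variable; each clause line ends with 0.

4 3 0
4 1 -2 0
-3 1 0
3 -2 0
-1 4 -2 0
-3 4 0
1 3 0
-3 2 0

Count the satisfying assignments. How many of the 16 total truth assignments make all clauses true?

The models are:
  v1=1 v2=0 v3=0 v4=1
  v1=1 v2=1 v3=1 v4=1
That's 2 in total.

2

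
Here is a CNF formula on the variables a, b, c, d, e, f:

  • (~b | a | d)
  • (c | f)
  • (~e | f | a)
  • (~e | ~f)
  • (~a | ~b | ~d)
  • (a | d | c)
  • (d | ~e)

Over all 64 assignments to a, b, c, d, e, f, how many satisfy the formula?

18

Case analysis on a and d:
  a=T, d=T: remaining (b,c,e,f) ∈ {(F,F,F,T); (F,T,F,F); (F,T,F,T); (F,T,T,F)} — 4.
  a=T, d=F: b free; 3 ways for (c,e,f) × 2^1 = 6.
  a=F, d=T: b free; 3 ways for (c,e,f) × 2^1 = 6.
  a=F, d=F: remaining (b,c,e,f) ∈ {(F,T,F,F); (F,T,F,T)} — 2.
Total: 4 + 6 + 6 + 2 = 18.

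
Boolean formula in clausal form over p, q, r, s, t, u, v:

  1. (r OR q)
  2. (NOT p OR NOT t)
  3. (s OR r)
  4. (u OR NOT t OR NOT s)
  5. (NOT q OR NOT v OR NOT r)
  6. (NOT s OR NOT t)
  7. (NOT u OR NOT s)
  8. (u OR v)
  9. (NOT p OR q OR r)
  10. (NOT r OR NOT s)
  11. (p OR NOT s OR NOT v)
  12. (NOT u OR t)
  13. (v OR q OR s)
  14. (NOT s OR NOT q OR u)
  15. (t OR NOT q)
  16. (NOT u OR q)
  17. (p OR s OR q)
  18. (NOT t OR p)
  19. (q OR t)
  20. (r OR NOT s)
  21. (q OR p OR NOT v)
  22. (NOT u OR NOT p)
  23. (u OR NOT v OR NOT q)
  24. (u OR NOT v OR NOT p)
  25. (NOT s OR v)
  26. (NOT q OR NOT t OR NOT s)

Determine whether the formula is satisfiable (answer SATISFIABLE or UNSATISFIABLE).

q = True:
  propagation gives t=True, p=False; an empty clause results — contradiction.
q = False:
  propagation gives r=True, s=False, v=True, u=False; an empty clause results — contradiction.
Every branch closes, so no satisfying assignment exists.

UNSATISFIABLE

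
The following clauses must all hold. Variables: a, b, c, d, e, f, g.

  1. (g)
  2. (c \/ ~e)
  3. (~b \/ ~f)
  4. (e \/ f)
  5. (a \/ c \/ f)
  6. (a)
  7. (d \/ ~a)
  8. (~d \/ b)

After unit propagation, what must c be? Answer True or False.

True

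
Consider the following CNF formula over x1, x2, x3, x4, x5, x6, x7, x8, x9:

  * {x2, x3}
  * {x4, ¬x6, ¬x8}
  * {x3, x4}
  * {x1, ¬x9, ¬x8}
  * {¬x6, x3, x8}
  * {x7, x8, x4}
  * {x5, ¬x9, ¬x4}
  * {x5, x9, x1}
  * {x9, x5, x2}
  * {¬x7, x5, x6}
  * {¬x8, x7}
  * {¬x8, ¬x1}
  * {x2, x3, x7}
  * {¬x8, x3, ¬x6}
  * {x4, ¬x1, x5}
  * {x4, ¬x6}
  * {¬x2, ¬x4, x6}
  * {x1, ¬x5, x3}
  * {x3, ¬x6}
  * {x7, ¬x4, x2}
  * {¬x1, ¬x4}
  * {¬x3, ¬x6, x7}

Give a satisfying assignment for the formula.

Set x1 = True and propagate.
  then x8 is forced to False.
  then x4 is forced to False.
  then x3 is forced to True.
  then x7 is forced to True.
  then x5 is forced to True.
  then x6 is forced to False.
x2, x9 are now unconstrained; take x2 = False, x9 = True.
Check each clause:
  1. {x3, x2} — x3 is true.
  2. {¬x6, x4, ¬x8} — ¬x8 is true.
  3. {x3, x4} — x3 is true.
  4. {x1, ¬x9, ¬x8} — ¬x8 is true.
  5. {¬x6, x3, x8} — ¬x6 is true.
  6. {x7, x4, x8} — x7 is true.
  7. {¬x4, x5, ¬x9} — ¬x4 is true.
  8. {x9, x1, x5} — x9 is true.
  9. {x9, x5, x2} — x9 is true.
  10. {x5, ¬x7, x6} — x5 is true.
  11. {x7, ¬x8} — ¬x8 is true.
  12. {¬x1, ¬x8} — ¬x8 is true.
  13. {x7, x2, x3} — x3 is true.
  14. {x3, ¬x6, ¬x8} — ¬x8 is true.
  15. {x4, ¬x1, x5} — x5 is true.
  16. {x4, ¬x6} — ¬x6 is true.
  17. {¬x4, ¬x2, x6} — ¬x4 is true.
  18. {x1, x3, ¬x5} — x3 is true.
  19. {x3, ¬x6} — ¬x6 is true.
  20. {x2, x7, ¬x4} — ¬x4 is true.
  21. {¬x1, ¬x4} — ¬x4 is true.
  22. {x7, ¬x6, ¬x3} — ¬x6 is true.

x1=True, x2=False, x3=True, x4=False, x5=True, x6=False, x7=True, x8=False, x9=True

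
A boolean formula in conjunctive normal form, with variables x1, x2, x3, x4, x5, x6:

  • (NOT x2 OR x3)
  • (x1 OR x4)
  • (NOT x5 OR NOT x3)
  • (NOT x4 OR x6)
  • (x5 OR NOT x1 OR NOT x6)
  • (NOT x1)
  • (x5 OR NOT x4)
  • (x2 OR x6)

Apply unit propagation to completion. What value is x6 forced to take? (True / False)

(NOT x1) is a unit clause: x1 = False.
(x4 OR x1) with x1 = False leaves only x4, so x4 = True.
From (x6 OR NOT x4) and x4 = True: x6 = True.

True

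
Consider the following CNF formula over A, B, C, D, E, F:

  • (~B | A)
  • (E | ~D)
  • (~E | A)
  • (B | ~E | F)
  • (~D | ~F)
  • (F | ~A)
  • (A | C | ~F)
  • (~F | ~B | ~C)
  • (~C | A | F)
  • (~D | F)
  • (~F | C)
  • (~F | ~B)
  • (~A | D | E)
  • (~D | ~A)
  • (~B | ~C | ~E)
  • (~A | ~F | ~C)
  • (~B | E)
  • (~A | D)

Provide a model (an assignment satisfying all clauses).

A = F, B = F, C = F, D = F, E = F, F = F

Branch on A: take A = False.
  then B is forced to False.
  then E is forced to False.
  then D is forced to False.
Set C = False and propagate.
  then F is forced to False.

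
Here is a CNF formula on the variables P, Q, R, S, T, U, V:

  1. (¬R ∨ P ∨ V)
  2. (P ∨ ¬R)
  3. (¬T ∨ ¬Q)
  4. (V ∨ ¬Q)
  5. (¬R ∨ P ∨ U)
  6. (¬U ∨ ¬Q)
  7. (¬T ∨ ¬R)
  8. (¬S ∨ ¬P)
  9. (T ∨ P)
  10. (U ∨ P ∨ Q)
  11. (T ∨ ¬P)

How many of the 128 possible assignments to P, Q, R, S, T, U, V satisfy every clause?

8

The models are:
  P=0 Q=0 R=0 S=0 T=1 U=1 V=0
  P=0 Q=0 R=0 S=0 T=1 U=1 V=1
  P=0 Q=0 R=0 S=1 T=1 U=1 V=0
  P=0 Q=0 R=0 S=1 T=1 U=1 V=1
  P=1 Q=0 R=0 S=0 T=1 U=0 V=0
  P=1 Q=0 R=0 S=0 T=1 U=0 V=1
  P=1 Q=0 R=0 S=0 T=1 U=1 V=0
  P=1 Q=0 R=0 S=0 T=1 U=1 V=1
That's 8 in total.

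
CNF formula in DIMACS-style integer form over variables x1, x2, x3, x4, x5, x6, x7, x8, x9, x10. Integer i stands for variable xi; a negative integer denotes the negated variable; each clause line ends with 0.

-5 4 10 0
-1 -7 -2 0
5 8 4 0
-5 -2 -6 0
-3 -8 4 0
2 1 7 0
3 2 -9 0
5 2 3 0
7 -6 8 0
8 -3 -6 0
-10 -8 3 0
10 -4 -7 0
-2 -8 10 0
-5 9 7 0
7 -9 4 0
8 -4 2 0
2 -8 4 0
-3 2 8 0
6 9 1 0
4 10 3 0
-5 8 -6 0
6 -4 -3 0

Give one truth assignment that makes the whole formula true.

Set x1 = False and propagate.
The remaining clauses are satisfied by x2 = True, x3 = False, x4 = True, x5 = True, x6 = False, x7 = False, x8 = False, x9 = True, x10 = True.
Every clause has at least one true literal under this assignment.

x1=F, x2=T, x3=F, x4=T, x5=T, x6=F, x7=F, x8=F, x9=T, x10=T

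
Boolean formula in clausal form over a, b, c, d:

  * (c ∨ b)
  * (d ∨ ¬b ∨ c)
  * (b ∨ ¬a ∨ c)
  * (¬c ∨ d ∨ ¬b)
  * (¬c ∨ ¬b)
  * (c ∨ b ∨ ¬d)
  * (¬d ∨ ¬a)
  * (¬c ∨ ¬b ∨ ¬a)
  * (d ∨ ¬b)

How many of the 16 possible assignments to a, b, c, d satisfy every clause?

4

The models are:
  a=F b=F c=T d=F
  a=F b=F c=T d=T
  a=F b=T c=F d=T
  a=T b=F c=T d=F
Count: 4.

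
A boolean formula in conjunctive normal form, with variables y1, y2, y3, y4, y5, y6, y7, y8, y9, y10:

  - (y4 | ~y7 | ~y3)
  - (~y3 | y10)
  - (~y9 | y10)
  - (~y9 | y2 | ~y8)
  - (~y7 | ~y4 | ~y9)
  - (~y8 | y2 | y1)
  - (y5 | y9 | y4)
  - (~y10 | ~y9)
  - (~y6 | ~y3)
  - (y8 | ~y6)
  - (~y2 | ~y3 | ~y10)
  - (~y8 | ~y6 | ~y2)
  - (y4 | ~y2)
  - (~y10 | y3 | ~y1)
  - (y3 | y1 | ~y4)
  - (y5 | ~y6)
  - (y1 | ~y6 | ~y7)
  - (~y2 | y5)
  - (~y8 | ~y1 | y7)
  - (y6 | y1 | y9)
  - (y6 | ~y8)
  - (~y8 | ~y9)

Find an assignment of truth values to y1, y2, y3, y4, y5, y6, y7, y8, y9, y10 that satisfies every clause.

Branch on y1: take y1 = True.
The remaining clauses are satisfied by y2 = False, y3 = False, y4 = True, y5 = False, y6 = False, y7 = True, y8 = False, y9 = False, y10 = False.

y1=True, y2=False, y3=False, y4=True, y5=False, y6=False, y7=True, y8=False, y9=False, y10=False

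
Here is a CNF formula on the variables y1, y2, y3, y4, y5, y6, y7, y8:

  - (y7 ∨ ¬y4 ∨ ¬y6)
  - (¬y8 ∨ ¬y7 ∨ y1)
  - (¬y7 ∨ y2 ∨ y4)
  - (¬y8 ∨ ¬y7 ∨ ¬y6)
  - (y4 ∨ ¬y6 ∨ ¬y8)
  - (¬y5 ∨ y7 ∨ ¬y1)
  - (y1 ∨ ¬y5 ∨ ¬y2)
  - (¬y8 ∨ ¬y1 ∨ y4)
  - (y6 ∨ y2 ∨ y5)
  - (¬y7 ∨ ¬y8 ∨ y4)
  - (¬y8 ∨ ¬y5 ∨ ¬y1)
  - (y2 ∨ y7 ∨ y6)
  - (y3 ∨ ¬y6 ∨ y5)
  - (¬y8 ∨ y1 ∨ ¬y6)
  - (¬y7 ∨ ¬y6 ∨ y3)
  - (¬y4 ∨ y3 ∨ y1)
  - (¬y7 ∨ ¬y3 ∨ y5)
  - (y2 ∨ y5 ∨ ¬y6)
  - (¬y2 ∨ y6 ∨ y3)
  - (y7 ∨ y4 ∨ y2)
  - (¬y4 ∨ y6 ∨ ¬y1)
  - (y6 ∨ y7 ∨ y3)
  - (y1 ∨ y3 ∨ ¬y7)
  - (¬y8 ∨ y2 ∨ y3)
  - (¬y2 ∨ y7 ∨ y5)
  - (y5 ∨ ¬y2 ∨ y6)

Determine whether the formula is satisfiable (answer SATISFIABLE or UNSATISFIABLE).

SATISFIABLE

y8 occurs only negated in the remaining clauses — set y8 = False.
Set y1 = False and propagate.
The remaining clauses are satisfied by y2 = False, y3 = True, y4 = True, y5 = True, y6 = False, y7 = True.
So y1=F, y2=F, y3=T, y4=T, y5=T, y6=F, y7=T, y8=F is a satisfying assignment.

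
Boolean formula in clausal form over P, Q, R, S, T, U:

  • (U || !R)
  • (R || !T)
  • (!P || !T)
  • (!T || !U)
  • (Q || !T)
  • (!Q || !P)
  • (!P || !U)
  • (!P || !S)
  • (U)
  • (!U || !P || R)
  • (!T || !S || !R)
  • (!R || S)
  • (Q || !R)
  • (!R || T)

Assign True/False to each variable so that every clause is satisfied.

P = False, Q = False, R = False, S = True, T = False, U = True

(U) is a unit clause, so U = True.
(!T) is a unit clause, so T = False.
(!P) is a unit clause, so P = False.
The clause (!R) is unit: R must be False.
Q, S are now unconstrained; take Q = False, S = True.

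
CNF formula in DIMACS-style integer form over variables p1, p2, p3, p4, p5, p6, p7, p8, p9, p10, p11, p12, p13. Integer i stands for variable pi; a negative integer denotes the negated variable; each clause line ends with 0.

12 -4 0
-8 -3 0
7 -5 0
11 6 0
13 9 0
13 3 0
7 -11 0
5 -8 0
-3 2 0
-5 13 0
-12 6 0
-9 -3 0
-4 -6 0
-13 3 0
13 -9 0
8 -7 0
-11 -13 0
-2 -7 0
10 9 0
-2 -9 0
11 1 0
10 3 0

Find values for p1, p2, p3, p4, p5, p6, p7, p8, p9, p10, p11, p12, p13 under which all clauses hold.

p1=1  p2=1  p3=1  p4=0  p5=0  p6=1  p7=0  p8=0  p9=0  p10=1  p11=0  p12=0  p13=1

Check each clause:
  1. (p12 OR NOT p4) — NOT p4 is true.
  2. (NOT p8 OR NOT p3) — NOT p8 is true.
  3. (NOT p5 OR p7) — NOT p5 is true.
  4. (p11 OR p6) — p6 is true.
  5. (p9 OR p13) — p13 is true.
  6. (p13 OR p3) — p3 is true.
  7. (p7 OR NOT p11) — NOT p11 is true.
  8. (p5 OR NOT p8) — NOT p8 is true.
  9. (p2 OR NOT p3) — p2 is true.
  10. (NOT p5 OR p13) — NOT p5 is true.
  11. (p6 OR NOT p12) — NOT p12 is true.
  12. (NOT p9 OR NOT p3) — NOT p9 is true.
  13. (NOT p4 OR NOT p6) — NOT p4 is true.
  14. (p3 OR NOT p13) — p3 is true.
  15. (NOT p9 OR p13) — p13 is true.
  16. (p8 OR NOT p7) — NOT p7 is true.
  17. (NOT p11 OR NOT p13) — NOT p11 is true.
  18. (NOT p7 OR NOT p2) — NOT p7 is true.
  19. (p10 OR p9) — p10 is true.
  20. (NOT p9 OR NOT p2) — NOT p9 is true.
  21. (p11 OR p1) — p1 is true.
  22. (p3 OR p10) — p10 is true.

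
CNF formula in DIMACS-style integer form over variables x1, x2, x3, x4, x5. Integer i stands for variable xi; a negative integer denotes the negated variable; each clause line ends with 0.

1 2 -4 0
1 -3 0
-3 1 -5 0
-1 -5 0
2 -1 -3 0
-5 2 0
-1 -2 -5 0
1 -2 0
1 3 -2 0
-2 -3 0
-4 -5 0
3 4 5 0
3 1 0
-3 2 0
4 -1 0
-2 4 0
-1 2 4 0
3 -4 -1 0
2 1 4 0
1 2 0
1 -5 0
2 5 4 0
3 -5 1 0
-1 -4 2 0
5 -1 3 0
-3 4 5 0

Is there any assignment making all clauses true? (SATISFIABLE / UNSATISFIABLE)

UNSATISFIABLE

x1 = True:
  propagation gives x5=False, x4=True, x3=True, x2=True; an empty clause results — contradiction.
x1 = False:
  propagation gives x3=False; an empty clause results — contradiction.
Every branch closes, so no satisfying assignment exists.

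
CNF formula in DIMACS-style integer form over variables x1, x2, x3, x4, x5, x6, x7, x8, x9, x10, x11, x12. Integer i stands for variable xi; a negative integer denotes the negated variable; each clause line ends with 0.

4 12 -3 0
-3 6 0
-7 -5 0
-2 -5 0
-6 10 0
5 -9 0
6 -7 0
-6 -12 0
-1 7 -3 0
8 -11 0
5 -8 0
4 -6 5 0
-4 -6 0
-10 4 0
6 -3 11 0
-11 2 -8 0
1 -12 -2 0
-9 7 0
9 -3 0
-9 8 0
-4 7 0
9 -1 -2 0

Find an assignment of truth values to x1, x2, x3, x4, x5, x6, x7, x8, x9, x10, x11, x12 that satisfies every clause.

x1 = F, x2 = F, x3 = F, x4 = F, x5 = T, x6 = F, x7 = F, x8 = T, x9 = F, x10 = F, x11 = F, x12 = T

Check each clause:
  1. (x4 || !x3 || x12) — !x3 is true.
  2. (x6 || !x3) — !x3 is true.
  3. (!x5 || !x7) — !x7 is true.
  4. (!x5 || !x2) — !x2 is true.
  5. (x10 || !x6) — !x6 is true.
  6. (x5 || !x9) — x5 is true.
  7. (x6 || !x7) — !x7 is true.
  8. (!x6 || !x12) — !x6 is true.
  9. (!x3 || !x1 || x7) — !x3 is true.
  10. (x8 || !x11) — x8 is true.
  11. (x5 || !x8) — x5 is true.
  12. (x5 || x4 || !x6) — !x6 is true.
  13. (!x4 || !x6) — !x6 is true.
  14. (x4 || !x10) — !x10 is true.
  15. (x6 || !x3 || x11) — !x3 is true.
  16. (!x8 || x2 || !x11) — !x11 is true.
  17. (!x12 || x1 || !x2) — !x2 is true.
  18. (!x9 || x7) — !x9 is true.
  19. (x9 || !x3) — !x3 is true.
  20. (x8 || !x9) — x8 is true.
  21. (x7 || !x4) — !x4 is true.
  22. (x9 || !x2 || !x1) — !x2 is true.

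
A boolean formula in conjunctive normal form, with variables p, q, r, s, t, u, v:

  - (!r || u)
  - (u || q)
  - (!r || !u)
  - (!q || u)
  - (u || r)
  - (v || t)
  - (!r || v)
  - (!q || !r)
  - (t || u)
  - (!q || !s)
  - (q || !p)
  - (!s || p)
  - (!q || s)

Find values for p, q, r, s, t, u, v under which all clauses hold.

p=0, q=0, r=0, s=0, t=1, u=1, v=0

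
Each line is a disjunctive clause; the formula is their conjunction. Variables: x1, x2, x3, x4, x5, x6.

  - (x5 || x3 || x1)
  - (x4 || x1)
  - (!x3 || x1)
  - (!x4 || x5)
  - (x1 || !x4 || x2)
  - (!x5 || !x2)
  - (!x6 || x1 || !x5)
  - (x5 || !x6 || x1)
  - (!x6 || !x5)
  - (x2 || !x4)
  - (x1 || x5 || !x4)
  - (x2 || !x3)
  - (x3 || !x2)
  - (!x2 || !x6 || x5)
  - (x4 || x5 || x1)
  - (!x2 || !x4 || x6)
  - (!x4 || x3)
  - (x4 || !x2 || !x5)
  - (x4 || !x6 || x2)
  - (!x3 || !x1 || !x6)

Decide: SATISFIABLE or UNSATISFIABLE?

Set x1 = True and propagate.
Try x2 = False.
  then x4 is forced to False.
  then x3 is forced to False.
  then x6 is forced to False.
x5 is now unconstrained; take x5 = False.
So x1 = T  x2 = F  x3 = F  x4 = F  x5 = F  x6 = F is a satisfying assignment.

SATISFIABLE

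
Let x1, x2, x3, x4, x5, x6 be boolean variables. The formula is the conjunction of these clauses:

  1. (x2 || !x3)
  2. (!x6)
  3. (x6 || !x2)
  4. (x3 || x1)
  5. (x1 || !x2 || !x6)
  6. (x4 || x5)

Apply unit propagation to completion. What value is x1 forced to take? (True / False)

(!x6) stands alone — x6 = False.
From (!x2 || x6) and x6 = False: x2 = False.
(x2 || !x3): since x2 = False, the clause reduces to (!x3). x3 = False.
(x3 || x1): since x3 = False, the clause reduces to (x1). x1 = True.

True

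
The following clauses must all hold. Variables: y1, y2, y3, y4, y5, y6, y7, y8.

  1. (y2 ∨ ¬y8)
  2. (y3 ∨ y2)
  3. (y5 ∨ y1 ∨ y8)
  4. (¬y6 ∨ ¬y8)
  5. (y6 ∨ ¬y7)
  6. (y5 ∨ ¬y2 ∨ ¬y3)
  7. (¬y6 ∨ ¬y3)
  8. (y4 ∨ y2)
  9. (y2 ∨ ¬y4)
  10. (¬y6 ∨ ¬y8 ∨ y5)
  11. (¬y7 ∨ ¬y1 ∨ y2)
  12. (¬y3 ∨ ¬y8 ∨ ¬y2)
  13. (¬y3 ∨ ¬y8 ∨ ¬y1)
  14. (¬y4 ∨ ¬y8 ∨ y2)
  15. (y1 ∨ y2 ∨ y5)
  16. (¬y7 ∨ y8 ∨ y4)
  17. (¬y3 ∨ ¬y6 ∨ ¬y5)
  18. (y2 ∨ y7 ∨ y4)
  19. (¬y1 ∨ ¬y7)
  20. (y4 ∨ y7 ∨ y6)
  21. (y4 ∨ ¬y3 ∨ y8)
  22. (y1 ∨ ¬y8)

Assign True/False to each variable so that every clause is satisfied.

y1 = True, y2 = True, y3 = False, y4 = True, y5 = False, y6 = False, y7 = False, y8 = True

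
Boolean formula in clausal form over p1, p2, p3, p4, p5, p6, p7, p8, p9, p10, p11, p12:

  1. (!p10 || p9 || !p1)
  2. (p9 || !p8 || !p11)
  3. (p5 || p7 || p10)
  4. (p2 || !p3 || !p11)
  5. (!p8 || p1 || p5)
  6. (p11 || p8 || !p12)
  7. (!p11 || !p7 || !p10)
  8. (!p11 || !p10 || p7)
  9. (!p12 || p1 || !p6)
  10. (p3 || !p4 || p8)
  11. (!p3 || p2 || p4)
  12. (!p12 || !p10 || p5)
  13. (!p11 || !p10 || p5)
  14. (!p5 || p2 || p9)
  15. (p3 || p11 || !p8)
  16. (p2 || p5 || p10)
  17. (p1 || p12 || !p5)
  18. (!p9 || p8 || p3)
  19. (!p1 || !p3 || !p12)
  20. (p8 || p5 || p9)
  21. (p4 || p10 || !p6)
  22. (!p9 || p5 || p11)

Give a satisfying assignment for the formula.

Pure literal: p2 appears only positively; assign p2 = True.
Set p1 = True and propagate.
Set p3 = True and propagate.
  then p12 is forced to False.
The remaining clauses are satisfied by p4 = True, p5 = True, p6 = True, p7 = False, p8 = False, p9 = False, p10 = False, p11 = True.
Every clause has at least one true literal under this assignment.
Check each clause:
  1. (p9 || !p1 || !p10) — !p10 is true.
  2. (!p8 || p9 || !p11) — !p8 is true.
  3. (p5 || p7 || p10) — p5 is true.
  4. (p2 || !p11 || !p3) — p2 is true.
  5. (p1 || p5 || !p8) — !p8 is true.
  6. (p8 || p11 || !p12) — p11 is true.
  7. (!p10 || !p7 || !p11) — !p7 is true.
  8. (p7 || !p11 || !p10) — !p10 is true.
  9. (!p6 || p1 || !p12) — p1 is true.
  10. (!p4 || p8 || p3) — p3 is true.
  11. (p4 || !p3 || p2) — p2 is true.
  12. (!p12 || !p10 || p5) — !p12 is true.
  13. (p5 || !p10 || !p11) — p5 is true.
  14. (p9 || !p5 || p2) — p2 is true.
  15. (p11 || p3 || !p8) — !p8 is true.
  16. (p5 || p10 || p2) — p2 is true.
  17. (p1 || p12 || !p5) — p1 is true.
  18. (p8 || p3 || !p9) — p3 is true.
  19. (!p12 || !p1 || !p3) — !p12 is true.
  20. (p9 || p8 || p5) — p5 is true.
  21. (p10 || !p6 || p4) — p4 is true.
  22. (p11 || p5 || !p9) — p11 is true.

p1=T, p2=T, p3=T, p4=T, p5=T, p6=T, p7=F, p8=F, p9=F, p10=F, p11=T, p12=F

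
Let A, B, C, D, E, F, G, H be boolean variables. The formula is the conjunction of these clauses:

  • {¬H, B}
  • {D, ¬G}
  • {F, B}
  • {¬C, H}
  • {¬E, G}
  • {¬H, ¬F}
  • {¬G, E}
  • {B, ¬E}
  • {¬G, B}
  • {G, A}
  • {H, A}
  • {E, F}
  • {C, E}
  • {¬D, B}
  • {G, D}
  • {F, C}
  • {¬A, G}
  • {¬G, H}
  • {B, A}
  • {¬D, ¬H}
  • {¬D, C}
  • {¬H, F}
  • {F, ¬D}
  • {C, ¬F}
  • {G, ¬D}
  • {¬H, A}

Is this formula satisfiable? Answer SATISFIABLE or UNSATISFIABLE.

UNSATISFIABLE

G = True:
  propagation gives D=True, E=True, B=True, H=True; an empty clause results — contradiction.
G = False:
  propagation gives E=False, A=True; an empty clause results — contradiction.
Every branch closes, so no satisfying assignment exists.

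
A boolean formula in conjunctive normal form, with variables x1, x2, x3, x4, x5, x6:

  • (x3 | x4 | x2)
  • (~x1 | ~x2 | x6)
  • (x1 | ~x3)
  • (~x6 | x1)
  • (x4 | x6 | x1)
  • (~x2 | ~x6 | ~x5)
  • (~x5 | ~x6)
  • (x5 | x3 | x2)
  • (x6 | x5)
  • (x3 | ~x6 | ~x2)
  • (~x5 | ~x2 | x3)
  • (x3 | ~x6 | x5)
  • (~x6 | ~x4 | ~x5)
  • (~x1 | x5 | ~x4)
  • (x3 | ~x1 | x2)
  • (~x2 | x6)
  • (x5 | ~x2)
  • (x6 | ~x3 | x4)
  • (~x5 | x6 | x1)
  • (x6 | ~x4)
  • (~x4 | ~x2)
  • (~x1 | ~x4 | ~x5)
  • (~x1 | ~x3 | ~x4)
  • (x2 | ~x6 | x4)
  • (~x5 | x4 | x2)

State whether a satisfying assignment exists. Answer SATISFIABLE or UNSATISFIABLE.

x6 = True:
  propagation gives x1=True, x5=False, x3=True, x4=False; an empty clause results — contradiction.
x6 = False:
  propagation gives x5=True, x2=False, x1=True, x3=True; an empty clause results — contradiction.
Every branch closes, so no satisfying assignment exists.

UNSATISFIABLE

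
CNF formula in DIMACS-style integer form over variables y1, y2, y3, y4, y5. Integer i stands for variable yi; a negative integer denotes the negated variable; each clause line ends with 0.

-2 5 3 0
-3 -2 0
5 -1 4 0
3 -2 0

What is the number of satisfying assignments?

14

Case analysis on y2 and y3:
  y2=T, y3=T: a clause becomes empty — 0.
  y2=T, y3=F: a clause becomes empty — 0.
  y2=F, y3=T: 7 of the 8 assignments to (y1,y4,y5) work.
  y2=F, y3=F: 7 of the 8 assignments to (y1,y4,y5) work.
Total: 0 + 0 + 7 + 7 = 14.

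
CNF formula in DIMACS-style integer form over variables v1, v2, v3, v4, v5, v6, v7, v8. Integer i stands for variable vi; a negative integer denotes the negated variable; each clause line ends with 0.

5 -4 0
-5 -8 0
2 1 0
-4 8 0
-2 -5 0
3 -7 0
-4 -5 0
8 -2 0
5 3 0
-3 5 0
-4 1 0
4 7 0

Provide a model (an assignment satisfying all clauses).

v1 = True  v2 = False  v3 = True  v4 = False  v5 = True  v6 = False  v7 = True  v8 = False

Check each clause:
  1. (¬v4 ∨ v5) — ¬v4 is true.
  2. (¬v8 ∨ ¬v5) — ¬v8 is true.
  3. (v2 ∨ v1) — v1 is true.
  4. (¬v4 ∨ v8) — ¬v4 is true.
  5. (¬v2 ∨ ¬v5) — ¬v2 is true.
  6. (v3 ∨ ¬v7) — v3 is true.
  7. (¬v4 ∨ ¬v5) — ¬v4 is true.
  8. (¬v2 ∨ v8) — ¬v2 is true.
  9. (v5 ∨ v3) — v3 is true.
  10. (v5 ∨ ¬v3) — v5 is true.
  11. (v1 ∨ ¬v4) — v1 is true.
  12. (v7 ∨ v4) — v7 is true.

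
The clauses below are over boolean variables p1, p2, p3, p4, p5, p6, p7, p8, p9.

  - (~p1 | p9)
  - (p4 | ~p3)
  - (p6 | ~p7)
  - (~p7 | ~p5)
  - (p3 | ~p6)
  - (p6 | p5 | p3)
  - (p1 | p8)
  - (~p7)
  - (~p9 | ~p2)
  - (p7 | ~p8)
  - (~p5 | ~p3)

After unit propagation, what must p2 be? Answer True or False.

(~p7) is a unit clause: p7 = False.
From (~p8 | p7) and p7 = False: p8 = False.
In (p1 | p8), p8 is now false; p1 must hold, so p1 = True.
(~p1 | p9) with p1 = True leaves only p9, so p9 = True.
(~p2 | ~p9): since p9 = True, the clause reduces to (~p2). p2 = False.

False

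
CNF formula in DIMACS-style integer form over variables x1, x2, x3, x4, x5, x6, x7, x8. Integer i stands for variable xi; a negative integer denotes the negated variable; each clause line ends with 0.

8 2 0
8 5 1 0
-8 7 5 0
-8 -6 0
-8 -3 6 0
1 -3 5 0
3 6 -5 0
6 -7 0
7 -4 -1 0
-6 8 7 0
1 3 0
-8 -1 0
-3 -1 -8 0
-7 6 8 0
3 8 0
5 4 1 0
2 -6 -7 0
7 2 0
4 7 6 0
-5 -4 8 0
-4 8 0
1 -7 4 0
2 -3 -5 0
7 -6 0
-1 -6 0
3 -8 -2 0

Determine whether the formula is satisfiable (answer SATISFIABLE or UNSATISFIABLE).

UNSATISFIABLE

x8 = True:
  propagation gives x6=False, x3=False, x5=False, x7=True; an empty clause results — contradiction.
x8 = False:
  x6 = True:
    propagation gives x7=True, x1=True; an empty clause results — contradiction.
  x6 = False:
    propagation gives x7=False; an empty clause results — contradiction.
Every branch closes, so no satisfying assignment exists.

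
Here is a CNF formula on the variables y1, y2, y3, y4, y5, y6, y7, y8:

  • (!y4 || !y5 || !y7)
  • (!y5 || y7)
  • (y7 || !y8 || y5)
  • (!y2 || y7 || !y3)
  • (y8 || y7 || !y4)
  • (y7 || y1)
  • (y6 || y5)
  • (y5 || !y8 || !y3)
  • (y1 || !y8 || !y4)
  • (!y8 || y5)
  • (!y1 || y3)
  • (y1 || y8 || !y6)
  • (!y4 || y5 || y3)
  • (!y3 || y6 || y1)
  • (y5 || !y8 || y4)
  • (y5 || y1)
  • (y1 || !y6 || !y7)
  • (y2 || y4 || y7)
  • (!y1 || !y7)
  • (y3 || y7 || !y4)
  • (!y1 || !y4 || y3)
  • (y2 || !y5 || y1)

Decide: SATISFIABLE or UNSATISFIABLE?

Set y1 = False and propagate.
  then y7 is forced to True.
  then y5 is forced to True.
  then y4 is forced to False.
  then y6 is forced to False.
  then y3 is forced to False.
  then y2 is forced to True.
y8 is now unconstrained; take y8 = True.
So y1=False, y2=True, y3=False, y4=False, y5=True, y6=False, y7=True, y8=True is a satisfying assignment.

SATISFIABLE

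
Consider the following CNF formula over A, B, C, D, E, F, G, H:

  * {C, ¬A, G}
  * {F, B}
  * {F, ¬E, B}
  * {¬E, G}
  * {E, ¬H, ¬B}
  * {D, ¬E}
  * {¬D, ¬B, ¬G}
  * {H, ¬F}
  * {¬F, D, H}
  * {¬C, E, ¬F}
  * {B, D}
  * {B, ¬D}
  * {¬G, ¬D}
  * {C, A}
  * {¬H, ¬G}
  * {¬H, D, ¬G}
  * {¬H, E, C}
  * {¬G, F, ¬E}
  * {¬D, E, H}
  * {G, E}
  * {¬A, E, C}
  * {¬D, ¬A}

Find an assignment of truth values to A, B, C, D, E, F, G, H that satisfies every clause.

A=0, B=1, C=1, D=0, E=0, F=0, G=1, H=0

Check each clause:
  1. {G, C, ¬A} — C is true.
  2. {B, F} — B is true.
  3. {¬E, F, B} — B is true.
  4. {¬E, G} — ¬E is true.
  5. {¬H, ¬B, E} — ¬H is true.
  6. {D, ¬E} — ¬E is true.
  7. {¬D, ¬G, ¬B} — ¬D is true.
  8. {H, ¬F} — ¬F is true.
  9. {¬F, H, D} — ¬F is true.
  10. {E, ¬F, ¬C} — ¬F is true.
  11. {D, B} — B is true.
  12. {B, ¬D} — B is true.
  13. {¬G, ¬D} — ¬D is true.
  14. {C, A} — C is true.
  15. {¬H, ¬G} — ¬H is true.
  16. {¬G, D, ¬H} — ¬H is true.
  17. {C, ¬H, E} — ¬H is true.
  18. {F, ¬G, ¬E} — ¬E is true.
  19. {H, ¬D, E} — ¬D is true.
  20. {G, E} — G is true.
  21. {¬A, C, E} — C is true.
  22. {¬D, ¬A} — ¬D is true.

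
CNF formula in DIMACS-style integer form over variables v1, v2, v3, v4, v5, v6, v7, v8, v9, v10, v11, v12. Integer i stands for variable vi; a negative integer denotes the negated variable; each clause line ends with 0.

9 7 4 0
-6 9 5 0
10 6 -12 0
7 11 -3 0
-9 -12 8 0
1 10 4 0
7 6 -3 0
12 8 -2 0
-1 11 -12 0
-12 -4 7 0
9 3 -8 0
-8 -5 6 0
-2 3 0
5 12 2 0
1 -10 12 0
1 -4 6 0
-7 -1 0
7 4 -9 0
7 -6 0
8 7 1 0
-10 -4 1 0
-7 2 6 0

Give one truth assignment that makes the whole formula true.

v11 occurs only positively in the remaining clauses — set v11 = True.
Set v1 = True and propagate.
  then v7 is forced to False.
  then v6 is forced to False.
  then v3 is forced to False.
  then v2 is forced to False.
The remaining clauses are satisfied by v4 = True, v5 = True, v8 = False, v9 = True, v10 = True, v12 = False.

v1=T, v2=F, v3=F, v4=T, v5=T, v6=F, v7=F, v8=F, v9=T, v10=T, v11=T, v12=F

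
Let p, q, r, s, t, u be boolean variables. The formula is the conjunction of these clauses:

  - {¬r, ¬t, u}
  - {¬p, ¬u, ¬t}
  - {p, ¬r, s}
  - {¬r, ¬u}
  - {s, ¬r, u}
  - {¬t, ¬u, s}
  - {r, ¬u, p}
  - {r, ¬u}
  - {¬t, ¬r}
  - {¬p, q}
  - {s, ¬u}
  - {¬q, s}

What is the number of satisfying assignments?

11

Split on u, then r.
  u=1, r=1: a clause becomes empty — 0.
  u=1, r=0: a clause becomes empty — 0.
  u=0, r=1: remaining (p,q,s,t) ∈ {(0,0,1,0); (0,1,1,0); (1,1,1,0)} — 3.
  u=0, r=0: t free; 4 ways for (p,q,s) × 2^1 = 8.
Total: 0 + 0 + 3 + 8 = 11.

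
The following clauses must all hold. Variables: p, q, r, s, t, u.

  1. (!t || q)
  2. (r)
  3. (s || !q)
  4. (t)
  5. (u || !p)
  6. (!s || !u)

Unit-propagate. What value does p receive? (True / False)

False

(r) is a unit clause: r = True.
(t) stands alone — t = True.
From (!t || q) and t = True: q = True.
From (!q || s) and q = True: s = True.
(!u || !s) with s = True leaves only !u, so u = False.
In (!p || u), u is now false; !p must hold, so p = False.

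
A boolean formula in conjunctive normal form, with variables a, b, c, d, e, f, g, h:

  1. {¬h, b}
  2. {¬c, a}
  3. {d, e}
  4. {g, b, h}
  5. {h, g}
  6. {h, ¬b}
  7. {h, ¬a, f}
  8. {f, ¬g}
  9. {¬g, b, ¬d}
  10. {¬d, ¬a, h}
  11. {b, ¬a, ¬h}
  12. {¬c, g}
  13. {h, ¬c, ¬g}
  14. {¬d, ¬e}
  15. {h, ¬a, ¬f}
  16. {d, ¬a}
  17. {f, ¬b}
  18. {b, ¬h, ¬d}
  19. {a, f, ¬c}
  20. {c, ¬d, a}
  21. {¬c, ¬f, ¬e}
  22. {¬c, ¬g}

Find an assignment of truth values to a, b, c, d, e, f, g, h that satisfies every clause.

a=True, b=True, c=False, d=True, e=False, f=True, g=True, h=True

Try a = True.
  then d is forced to True.
  then h is forced to True.
  then b is forced to True.
  then e is forced to False.
  then f is forced to True.
Branch on c: take c = False.
g is now unconstrained; take g = True.
Check each clause:
  1. {b, ¬h} — b is true.
  2. {a, ¬c} — a is true.
  3. {e, d} — d is true.
  4. {g, b, h} — h is true.
  5. {g, h} — h is true.
  6. {h, ¬b} — h is true.
  7. {f, h, ¬a} — h is true.
  8. {f, ¬g} — f is true.
  9. {¬d, ¬g, b} — b is true.
  10. {¬d, ¬a, h} — h is true.
  11. {b, ¬h, ¬a} — b is true.
  12. {¬c, g} — ¬c is true.
  13. {h, ¬c, ¬g} — h is true.
  14. {¬e, ¬d} — ¬e is true.
  15. {¬f, ¬a, h} — h is true.
  16. {¬a, d} — d is true.
  17. {¬b, f} — f is true.
  18. {¬d, ¬h, b} — b is true.
  19. {f, ¬c, a} — a is true.
  20. {¬d, a, c} — a is true.
  21. {¬e, ¬f, ¬c} — ¬e is true.
  22. {¬c, ¬g} — ¬c is true.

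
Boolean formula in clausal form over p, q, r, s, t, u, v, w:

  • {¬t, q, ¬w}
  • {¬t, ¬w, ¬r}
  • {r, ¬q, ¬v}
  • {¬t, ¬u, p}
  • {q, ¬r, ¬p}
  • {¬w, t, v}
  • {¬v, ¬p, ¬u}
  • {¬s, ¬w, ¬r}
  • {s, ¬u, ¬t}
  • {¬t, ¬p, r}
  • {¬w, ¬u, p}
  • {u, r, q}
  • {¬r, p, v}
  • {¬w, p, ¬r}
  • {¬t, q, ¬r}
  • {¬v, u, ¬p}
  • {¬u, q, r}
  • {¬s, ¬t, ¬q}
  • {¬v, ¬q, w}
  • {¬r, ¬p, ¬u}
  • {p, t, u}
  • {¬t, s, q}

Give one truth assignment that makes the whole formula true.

p=0  q=1  r=0  s=0  t=0  u=1  v=0  w=0

Branch on p: take p = False.
Try q = True.
Try r = False.
  then v is forced to False.
The remaining clauses are satisfied by s = False, t = False, u = True, w = False.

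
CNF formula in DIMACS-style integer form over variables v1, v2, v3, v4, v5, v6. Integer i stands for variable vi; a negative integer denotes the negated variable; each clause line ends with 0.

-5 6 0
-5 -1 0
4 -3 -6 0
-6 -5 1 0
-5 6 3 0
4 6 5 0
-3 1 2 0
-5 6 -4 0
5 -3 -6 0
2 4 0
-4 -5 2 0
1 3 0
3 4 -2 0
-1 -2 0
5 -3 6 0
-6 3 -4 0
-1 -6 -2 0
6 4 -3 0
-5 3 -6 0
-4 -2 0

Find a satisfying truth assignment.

v1=True, v2=False, v3=False, v4=True, v5=False, v6=False

Set v1 = True and propagate.
  then v5 is forced to False.
  then v2 is forced to False.
  then v4 is forced to True.
Set v3 = False and propagate.
  then v6 is forced to False.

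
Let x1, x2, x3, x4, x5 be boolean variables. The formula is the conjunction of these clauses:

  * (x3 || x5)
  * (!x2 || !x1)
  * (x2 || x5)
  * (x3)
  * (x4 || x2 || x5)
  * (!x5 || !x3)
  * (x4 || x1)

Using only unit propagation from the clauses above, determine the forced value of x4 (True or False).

True

(x3) stands alone — x3 = True.
In (!x5 || !x3), !x3 is now false; !x5 must hold, so x5 = False.
In (x5 || x2), x5 is now false; x2 must hold, so x2 = True.
From (!x2 || !x1) and x2 = True: x1 = False.
From (x1 || x4) and x1 = False: x4 = True.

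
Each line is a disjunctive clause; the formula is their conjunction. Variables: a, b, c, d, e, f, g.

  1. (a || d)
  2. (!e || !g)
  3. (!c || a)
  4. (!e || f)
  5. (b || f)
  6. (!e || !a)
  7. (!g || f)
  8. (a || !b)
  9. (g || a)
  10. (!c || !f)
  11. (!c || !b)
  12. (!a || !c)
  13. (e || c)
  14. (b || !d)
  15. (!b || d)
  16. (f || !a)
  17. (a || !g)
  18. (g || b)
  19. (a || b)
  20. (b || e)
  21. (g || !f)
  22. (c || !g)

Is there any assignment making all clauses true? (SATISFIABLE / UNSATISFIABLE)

UNSATISFIABLE

a = True:
  propagation gives e=False, c=False; an empty clause results — contradiction.
a = False:
  propagation gives d=True, c=False, b=False; an empty clause results — contradiction.
Every branch closes, so no satisfying assignment exists.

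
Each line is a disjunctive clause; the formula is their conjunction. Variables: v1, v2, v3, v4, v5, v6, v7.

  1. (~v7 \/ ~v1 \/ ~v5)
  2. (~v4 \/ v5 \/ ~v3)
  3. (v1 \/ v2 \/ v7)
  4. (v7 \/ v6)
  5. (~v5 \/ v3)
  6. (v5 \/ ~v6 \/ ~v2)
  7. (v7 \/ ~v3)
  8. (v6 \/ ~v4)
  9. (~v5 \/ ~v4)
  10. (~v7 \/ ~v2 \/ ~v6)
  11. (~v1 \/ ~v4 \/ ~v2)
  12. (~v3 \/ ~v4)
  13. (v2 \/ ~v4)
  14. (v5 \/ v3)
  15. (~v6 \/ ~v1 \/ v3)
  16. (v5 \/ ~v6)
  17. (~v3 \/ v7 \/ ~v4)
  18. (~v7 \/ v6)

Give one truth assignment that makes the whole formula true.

v1=F, v2=F, v3=T, v4=F, v5=T, v6=T, v7=T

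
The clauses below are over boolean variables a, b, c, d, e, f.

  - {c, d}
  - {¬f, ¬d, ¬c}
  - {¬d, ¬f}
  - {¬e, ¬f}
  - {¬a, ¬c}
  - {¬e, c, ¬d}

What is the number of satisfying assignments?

14

Split on c, then d.
  c=1, d=1: remaining (a,b,e,f) ∈ {(0,0,0,0); (0,0,1,0); (0,1,0,0); (0,1,1,0)} — 4.
  c=1, d=0: b free; 3 ways for (a,e,f) × 2^1 = 6.
  c=0, d=1: remaining (a,b,e,f) ∈ {(0,0,0,0); (0,1,0,0); (1,0,0,0); (1,1,0,0)} — 4.
  c=0, d=0: a clause becomes empty — 0.
Total: 4 + 6 + 4 + 0 = 14.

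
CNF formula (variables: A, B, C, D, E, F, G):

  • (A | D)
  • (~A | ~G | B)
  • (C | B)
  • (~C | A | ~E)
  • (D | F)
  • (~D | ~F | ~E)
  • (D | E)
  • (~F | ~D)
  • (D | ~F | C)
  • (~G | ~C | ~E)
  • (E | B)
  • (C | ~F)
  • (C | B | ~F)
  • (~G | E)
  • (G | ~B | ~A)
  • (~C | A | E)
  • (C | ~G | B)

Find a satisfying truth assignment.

Set A = True and propagate.
The remaining clauses are satisfied by B = True, C = False, D = True, E = True, F = False, G = True.

A = T, B = T, C = F, D = T, E = T, F = F, G = T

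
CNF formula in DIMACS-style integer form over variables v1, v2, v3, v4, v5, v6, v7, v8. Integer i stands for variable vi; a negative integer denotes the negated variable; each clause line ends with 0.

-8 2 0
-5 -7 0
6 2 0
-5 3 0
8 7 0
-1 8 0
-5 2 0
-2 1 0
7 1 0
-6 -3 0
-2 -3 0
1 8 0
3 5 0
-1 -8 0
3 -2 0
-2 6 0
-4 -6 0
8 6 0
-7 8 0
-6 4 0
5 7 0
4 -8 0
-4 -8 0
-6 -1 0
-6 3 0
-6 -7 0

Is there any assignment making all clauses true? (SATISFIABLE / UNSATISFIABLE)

v6 = True:
  propagation gives v3=False; an empty clause results — contradiction.
v6 = False:
  propagation gives v2=True; an empty clause results — contradiction.
Every branch closes, so no satisfying assignment exists.

UNSATISFIABLE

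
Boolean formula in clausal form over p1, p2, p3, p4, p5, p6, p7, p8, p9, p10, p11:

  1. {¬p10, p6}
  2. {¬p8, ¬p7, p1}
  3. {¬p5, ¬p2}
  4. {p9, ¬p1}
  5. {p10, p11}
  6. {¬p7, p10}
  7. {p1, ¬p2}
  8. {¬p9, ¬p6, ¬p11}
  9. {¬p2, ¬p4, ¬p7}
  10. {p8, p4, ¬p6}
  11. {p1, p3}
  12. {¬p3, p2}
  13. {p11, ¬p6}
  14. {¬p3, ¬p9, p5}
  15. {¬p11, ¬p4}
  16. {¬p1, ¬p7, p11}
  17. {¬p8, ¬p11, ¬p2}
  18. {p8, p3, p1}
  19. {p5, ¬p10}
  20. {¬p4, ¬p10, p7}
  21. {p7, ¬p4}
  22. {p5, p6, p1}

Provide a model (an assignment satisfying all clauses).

p1 = T, p2 = F, p3 = F, p4 = F, p5 = T, p6 = F, p7 = F, p8 = F, p9 = T, p10 = F, p11 = T

Set p1 = True and propagate.
  then p9 is forced to True.
Try p2 = False.
  then p3 is forced to False.
The remaining clauses are satisfied by p4 = False, p5 = True, p6 = False, p7 = False, p8 = False, p10 = False, p11 = True.
Every clause has at least one true literal under this assignment.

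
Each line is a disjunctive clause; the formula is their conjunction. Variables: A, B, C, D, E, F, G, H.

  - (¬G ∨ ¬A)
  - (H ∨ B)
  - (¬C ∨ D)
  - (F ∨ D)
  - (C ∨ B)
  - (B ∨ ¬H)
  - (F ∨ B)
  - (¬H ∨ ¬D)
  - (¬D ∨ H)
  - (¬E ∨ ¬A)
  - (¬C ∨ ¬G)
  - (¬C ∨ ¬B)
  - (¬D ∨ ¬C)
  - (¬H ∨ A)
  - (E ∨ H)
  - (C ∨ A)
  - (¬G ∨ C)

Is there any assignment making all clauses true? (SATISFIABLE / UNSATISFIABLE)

SATISFIABLE

Pure literal: F appears only positively; assign F = True.
G occurs only negated in the remaining clauses — set G = False.
Branch on A: take A = True.
  then E is forced to False.
  then H is forced to True.
  then B is forced to True.
  then D is forced to False.
  then C is forced to False.
So A = 1, B = 1, C = 0, D = 0, E = 0, F = 1, G = 0, H = 1 is a satisfying assignment.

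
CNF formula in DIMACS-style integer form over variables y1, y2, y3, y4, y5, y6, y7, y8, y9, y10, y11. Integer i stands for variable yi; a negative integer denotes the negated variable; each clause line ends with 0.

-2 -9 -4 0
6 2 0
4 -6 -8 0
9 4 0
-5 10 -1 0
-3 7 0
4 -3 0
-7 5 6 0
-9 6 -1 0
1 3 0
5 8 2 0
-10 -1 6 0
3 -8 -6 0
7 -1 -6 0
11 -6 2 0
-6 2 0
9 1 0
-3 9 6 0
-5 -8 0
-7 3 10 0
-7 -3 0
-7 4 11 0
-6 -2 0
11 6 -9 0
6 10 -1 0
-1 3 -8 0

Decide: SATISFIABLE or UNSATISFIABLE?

y6 = True:
  propagation gives y2=True; an empty clause results — contradiction.
y6 = False:
  y1 = True:
    propagation gives y9=False, y4=True, y10=False; an empty clause results — contradiction.
  y1 = False:
    propagation gives y3=True, y7=True; an empty clause results — contradiction.
Every branch closes, so no satisfying assignment exists.

UNSATISFIABLE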